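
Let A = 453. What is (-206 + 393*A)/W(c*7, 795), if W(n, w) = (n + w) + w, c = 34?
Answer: 177823/1828 ≈ 97.277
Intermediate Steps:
W(n, w) = n + 2*w
(-206 + 393*A)/W(c*7, 795) = (-206 + 393*453)/(34*7 + 2*795) = (-206 + 178029)/(238 + 1590) = 177823/1828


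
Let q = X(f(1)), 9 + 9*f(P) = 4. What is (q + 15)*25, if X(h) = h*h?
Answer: 31000/81 ≈ 382.72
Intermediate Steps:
f(P) = -5/9 (f(P) = -1 + (⅑)*4 = -1 + 4/9 = -5/9)
X(h) = h²
q = 25/81 (q = (-5/9)² = 25/81 ≈ 0.30864)
(q + 15)*25 = (25/81 + 15)*25 = (1240/81)*25 = 31000/81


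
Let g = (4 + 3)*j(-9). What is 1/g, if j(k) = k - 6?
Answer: -1/105 ≈ -0.0095238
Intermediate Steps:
j(k) = -6 + k
g = -105 (g = (4 + 3)*(-6 - 9) = 7*(-15) = -105)
1/g = 1/(-105) = -1/105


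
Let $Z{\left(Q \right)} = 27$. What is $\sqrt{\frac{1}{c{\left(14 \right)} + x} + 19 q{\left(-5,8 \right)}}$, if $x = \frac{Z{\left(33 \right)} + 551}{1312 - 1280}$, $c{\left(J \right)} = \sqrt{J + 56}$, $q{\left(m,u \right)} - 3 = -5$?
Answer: $\frac{\sqrt{-10966 - 608 \sqrt{70}}}{\sqrt{289 + 16 \sqrt{70}}} \approx 6.1613 i$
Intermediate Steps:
$q{\left(m,u \right)} = -2$ ($q{\left(m,u \right)} = 3 - 5 = -2$)
$c{\left(J \right)} = \sqrt{56 + J}$
$x = \frac{289}{16}$ ($x = \frac{27 + 551}{1312 - 1280} = \frac{578}{32} = 578 \cdot \frac{1}{32} = \frac{289}{16} \approx 18.063$)
$\sqrt{\frac{1}{c{\left(14 \right)} + x} + 19 q{\left(-5,8 \right)}} = \sqrt{\frac{1}{\sqrt{56 + 14} + \frac{289}{16}} + 19 \left(-2\right)} = \sqrt{\frac{1}{\sqrt{70} + \frac{289}{16}} - 38} = \sqrt{\frac{1}{\frac{289}{16} + \sqrt{70}} - 38} = \sqrt{-38 + \frac{1}{\frac{289}{16} + \sqrt{70}}}$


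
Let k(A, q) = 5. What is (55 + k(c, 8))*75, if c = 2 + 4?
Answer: 4500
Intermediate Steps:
c = 6
(55 + k(c, 8))*75 = (55 + 5)*75 = 60*75 = 4500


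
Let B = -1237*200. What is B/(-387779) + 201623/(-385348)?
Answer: 17149929883/149429862092 ≈ 0.11477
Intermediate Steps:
B = -247400 (B = -1*247400 = -247400)
B/(-387779) + 201623/(-385348) = -247400/(-387779) + 201623/(-385348) = -247400*(-1/387779) + 201623*(-1/385348) = 247400/387779 - 201623/385348 = 17149929883/149429862092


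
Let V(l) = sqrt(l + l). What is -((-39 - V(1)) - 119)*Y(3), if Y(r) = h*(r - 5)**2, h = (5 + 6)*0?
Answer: 0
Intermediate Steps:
h = 0 (h = 11*0 = 0)
V(l) = sqrt(2)*sqrt(l) (V(l) = sqrt(2*l) = sqrt(2)*sqrt(l))
Y(r) = 0 (Y(r) = 0*(r - 5)**2 = 0*(-5 + r)**2 = 0)
-((-39 - V(1)) - 119)*Y(3) = -((-39 - sqrt(2)*sqrt(1)) - 119)*0 = -((-39 - sqrt(2)) - 119)*0 = -(-158 - sqrt(2))*0 = -1*0 = 0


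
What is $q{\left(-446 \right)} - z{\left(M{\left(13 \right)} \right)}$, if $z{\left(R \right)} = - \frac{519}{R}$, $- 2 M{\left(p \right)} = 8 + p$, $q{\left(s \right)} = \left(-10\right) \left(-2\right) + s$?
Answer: $- \frac{3328}{7} \approx -475.43$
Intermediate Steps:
$q{\left(s \right)} = 20 + s$
$M{\left(p \right)} = -4 - \frac{p}{2}$ ($M{\left(p \right)} = - \frac{8 + p}{2} = -4 - \frac{p}{2}$)
$q{\left(-446 \right)} - z{\left(M{\left(13 \right)} \right)} = \left(20 - 446\right) - - \frac{519}{-4 - \frac{13}{2}} = -426 - - \frac{519}{-4 - \frac{13}{2}} = -426 - - \frac{519}{- \frac{21}{2}} = -426 - \left(-519\right) \left(- \frac{2}{21}\right) = -426 - \frac{346}{7} = - \frac{3328}{7}$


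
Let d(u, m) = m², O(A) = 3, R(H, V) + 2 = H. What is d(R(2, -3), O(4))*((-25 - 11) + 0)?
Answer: -324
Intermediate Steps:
R(H, V) = -2 + H
d(R(2, -3), O(4))*((-25 - 11) + 0) = 3²*((-25 - 11) + 0) = 9*(-36 + 0) = 9*(-36) = -324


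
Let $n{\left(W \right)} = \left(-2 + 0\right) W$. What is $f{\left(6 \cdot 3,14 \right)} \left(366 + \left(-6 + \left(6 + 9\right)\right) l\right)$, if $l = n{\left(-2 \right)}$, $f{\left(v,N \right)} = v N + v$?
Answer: $108540$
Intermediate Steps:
$f{\left(v,N \right)} = v + N v$ ($f{\left(v,N \right)} = N v + v = v + N v$)
$n{\left(W \right)} = - 2 W$
$l = 4$ ($l = \left(-2\right) \left(-2\right) = 4$)
$f{\left(6 \cdot 3,14 \right)} \left(366 + \left(-6 + \left(6 + 9\right)\right) l\right) = 6 \cdot 3 \left(1 + 14\right) \left(366 + \left(-6 + \left(6 + 9\right)\right) 4\right) = 18 \cdot 15 \left(366 + \left(-6 + 15\right) 4\right) = 270 \left(366 + 9 \cdot 4\right) = 270 \left(366 + 36\right) = 270 \cdot 402 = 108540$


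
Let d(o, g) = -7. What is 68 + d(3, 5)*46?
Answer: -254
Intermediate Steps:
68 + d(3, 5)*46 = 68 - 7*46 = 68 - 322 = -254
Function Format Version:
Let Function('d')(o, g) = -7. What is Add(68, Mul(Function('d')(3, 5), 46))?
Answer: -254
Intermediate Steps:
Add(68, Mul(Function('d')(3, 5), 46)) = Add(68, Mul(-7, 46)) = Add(68, -322) = -254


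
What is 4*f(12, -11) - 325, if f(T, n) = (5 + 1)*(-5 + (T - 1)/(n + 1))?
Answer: -2357/5 ≈ -471.40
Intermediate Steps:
f(T, n) = -30 + 6*(-1 + T)/(1 + n) (f(T, n) = 6*(-5 + (-1 + T)/(1 + n)) = -30 + 6*(-1 + T)/(1 + n))
4*f(12, -11) - 325 = 4*(6*(-6 + 12 - 5*(-11))/(1 - 11)) - 325 = 4*(6*(-6 + 12 + 55)/(-10)) - 325 = 4*(6*(-⅒)*61) - 325 = 4*(-183/5) - 325 = -732/5 - 325 = -2357/5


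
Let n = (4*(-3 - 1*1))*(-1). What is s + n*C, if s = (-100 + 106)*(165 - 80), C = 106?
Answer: 2206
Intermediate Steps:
s = 510 (s = 6*85 = 510)
n = 16 (n = (4*(-3 - 1))*(-1) = (4*(-4))*(-1) = -16*(-1) = 16)
s + n*C = 510 + 16*106 = 510 + 1696 = 2206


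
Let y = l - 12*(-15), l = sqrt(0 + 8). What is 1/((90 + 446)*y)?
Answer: 45/4340528 - sqrt(2)/8681056 ≈ 1.0205e-5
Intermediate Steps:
l = 2*sqrt(2) (l = sqrt(8) = 2*sqrt(2) ≈ 2.8284)
y = 180 + 2*sqrt(2) (y = 2*sqrt(2) - 12*(-15) = 2*sqrt(2) + 180 = 180 + 2*sqrt(2) ≈ 182.83)
1/((90 + 446)*y) = 1/((90 + 446)*(180 + 2*sqrt(2))) = 1/(536*(180 + 2*sqrt(2)))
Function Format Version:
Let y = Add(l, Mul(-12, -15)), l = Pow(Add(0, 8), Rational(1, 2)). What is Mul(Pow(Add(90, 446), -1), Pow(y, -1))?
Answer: Add(Rational(45, 4340528), Mul(Rational(-1, 8681056), Pow(2, Rational(1, 2)))) ≈ 1.0205e-5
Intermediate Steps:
l = Mul(2, Pow(2, Rational(1, 2))) (l = Pow(8, Rational(1, 2)) = Mul(2, Pow(2, Rational(1, 2))) ≈ 2.8284)
y = Add(180, Mul(2, Pow(2, Rational(1, 2)))) (y = Add(Mul(2, Pow(2, Rational(1, 2))), Mul(-12, -15)) = Add(Mul(2, Pow(2, Rational(1, 2))), 180) = Add(180, Mul(2, Pow(2, Rational(1, 2)))) ≈ 182.83)
Mul(Pow(Add(90, 446), -1), Pow(y, -1)) = Mul(Pow(Add(90, 446), -1), Pow(Add(180, Mul(2, Pow(2, Rational(1, 2)))), -1)) = Mul(Pow(536, -1), Pow(Add(180, Mul(2, Pow(2, Rational(1, 2)))), -1)) = Mul(Rational(1, 536), Pow(Add(180, Mul(2, Pow(2, Rational(1, 2)))), -1))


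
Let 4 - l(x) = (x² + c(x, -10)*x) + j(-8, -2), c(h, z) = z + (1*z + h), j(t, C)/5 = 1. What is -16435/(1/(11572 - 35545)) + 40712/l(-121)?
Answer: 1784409033079/4529 ≈ 3.9400e+8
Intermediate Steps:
j(t, C) = 5 (j(t, C) = 5*1 = 5)
c(h, z) = h + 2*z (c(h, z) = z + (z + h) = z + (h + z) = h + 2*z)
l(x) = -1 - x² - x*(-20 + x) (l(x) = 4 - ((x² + (x + 2*(-10))*x) + 5) = 4 - ((x² + (x - 20)*x) + 5) = 4 - ((x² + (-20 + x)*x) + 5) = 4 - ((x² + x*(-20 + x)) + 5) = 4 - (5 + x² + x*(-20 + x)) = 4 + (-5 - x² - x*(-20 + x)) = -1 - x² - x*(-20 + x))
-16435/(1/(11572 - 35545)) + 40712/l(-121) = -16435/(1/(11572 - 35545)) + 40712/(-1 - 2*(-121)² + 20*(-121)) = -16435/(1/(-23973)) + 40712/(-1 - 2*14641 - 2420) = -16435/(-1/23973) + 40712/(-1 - 29282 - 2420) = -16435*(-23973) + 40712/(-31703) = 393996255 + 40712*(-1/31703) = 393996255 - 5816/4529 = 1784409033079/4529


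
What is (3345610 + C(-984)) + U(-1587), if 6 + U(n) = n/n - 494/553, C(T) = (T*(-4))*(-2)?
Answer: 1845765855/553 ≈ 3.3377e+6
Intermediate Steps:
C(T) = 8*T (C(T) = -4*T*(-2) = 8*T)
U(n) = -3259/553 (U(n) = -6 + (n/n - 494/553) = -6 + (1 - 494*1/553) = -6 + (1 - 494/553) = -6 + 59/553 = -3259/553)
(3345610 + C(-984)) + U(-1587) = (3345610 + 8*(-984)) - 3259/553 = (3345610 - 7872) - 3259/553 = 3337738 - 3259/553 = 1845765855/553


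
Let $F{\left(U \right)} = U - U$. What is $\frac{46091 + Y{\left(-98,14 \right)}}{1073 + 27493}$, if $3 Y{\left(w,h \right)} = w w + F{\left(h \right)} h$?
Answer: $\frac{147877}{85698} \approx 1.7256$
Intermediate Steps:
$F{\left(U \right)} = 0$
$Y{\left(w,h \right)} = \frac{w^{2}}{3}$ ($Y{\left(w,h \right)} = \frac{w w + 0 h}{3} = \frac{w^{2} + 0}{3} = \frac{w^{2}}{3}$)
$\frac{46091 + Y{\left(-98,14 \right)}}{1073 + 27493} = \frac{46091 + \frac{\left(-98\right)^{2}}{3}}{1073 + 27493} = \frac{46091 + \frac{1}{3} \cdot 9604}{28566} = \left(46091 + \frac{9604}{3}\right) \frac{1}{28566} = \frac{147877}{3} \cdot \frac{1}{28566} = \frac{147877}{85698}$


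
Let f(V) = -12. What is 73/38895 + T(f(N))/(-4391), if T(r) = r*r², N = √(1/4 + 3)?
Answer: 67531103/170787945 ≈ 0.39541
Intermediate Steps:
N = √13/2 (N = √(¼ + 3) = √(13/4) = √13/2 ≈ 1.8028)
T(r) = r³
73/38895 + T(f(N))/(-4391) = 73/38895 + (-12)³/(-4391) = 73*(1/38895) - 1728*(-1/4391) = 73/38895 + 1728/4391 = 67531103/170787945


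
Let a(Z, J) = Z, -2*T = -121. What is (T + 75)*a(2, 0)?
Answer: 271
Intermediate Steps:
T = 121/2 (T = -½*(-121) = 121/2 ≈ 60.500)
(T + 75)*a(2, 0) = (121/2 + 75)*2 = (271/2)*2 = 271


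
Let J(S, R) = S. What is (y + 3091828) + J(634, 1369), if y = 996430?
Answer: 4088892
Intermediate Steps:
(y + 3091828) + J(634, 1369) = (996430 + 3091828) + 634 = 4088258 + 634 = 4088892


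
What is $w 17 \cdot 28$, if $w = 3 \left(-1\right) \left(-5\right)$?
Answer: $7140$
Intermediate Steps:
$w = 15$ ($w = \left(-3\right) \left(-5\right) = 15$)
$w 17 \cdot 28 = 15 \cdot 17 \cdot 28 = 255 \cdot 28 = 7140$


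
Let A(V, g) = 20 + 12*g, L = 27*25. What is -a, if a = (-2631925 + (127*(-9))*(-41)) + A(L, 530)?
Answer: 2578682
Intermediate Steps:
L = 675
a = -2578682 (a = (-2631925 + (127*(-9))*(-41)) + (20 + 12*530) = (-2631925 - 1143*(-41)) + (20 + 6360) = (-2631925 + 46863) + 6380 = -2585062 + 6380 = -2578682)
-a = -1*(-2578682) = 2578682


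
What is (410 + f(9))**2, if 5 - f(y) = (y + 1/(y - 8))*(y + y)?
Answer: 55225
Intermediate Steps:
f(y) = 5 - 2*y*(y + 1/(-8 + y)) (f(y) = 5 - (y + 1/(y - 8))*(y + y) = 5 - (y + 1/(-8 + y))*2*y = 5 - 2*y*(y + 1/(-8 + y)))
(410 + f(9))**2 = (410 + (-40 - 2*9**3 + 3*9 + 16*9**2)/(-8 + 9))**2 = (410 + (-40 - 2*729 + 27 + 16*81)/1)**2 = (410 + 1*(-40 - 1458 + 27 + 1296))**2 = (410 + 1*(-175))**2 = (410 - 175)**2 = 235**2 = 55225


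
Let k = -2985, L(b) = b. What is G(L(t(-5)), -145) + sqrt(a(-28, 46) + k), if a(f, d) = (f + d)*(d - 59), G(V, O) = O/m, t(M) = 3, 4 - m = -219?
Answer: -145/223 + I*sqrt(3219) ≈ -0.65022 + 56.736*I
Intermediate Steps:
m = 223 (m = 4 - 1*(-219) = 4 + 219 = 223)
G(V, O) = O/223
a(f, d) = (-59 + d)*(d + f) (a(f, d) = (d + f)*(-59 + d) = (-59 + d)*(d + f))
G(L(t(-5)), -145) + sqrt(a(-28, 46) + k) = (1/223)*(-145) + sqrt((46**2 - 59*46 - 59*(-28) + 46*(-28)) - 2985) = -145/223 + sqrt((2116 - 2714 + 1652 - 1288) - 2985) = -145/223 + sqrt(-234 - 2985) = -145/223 + sqrt(-3219) = -145/223 + I*sqrt(3219)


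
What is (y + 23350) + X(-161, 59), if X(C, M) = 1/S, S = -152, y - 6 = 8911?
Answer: 4904583/152 ≈ 32267.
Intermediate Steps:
y = 8917 (y = 6 + 8911 = 8917)
X(C, M) = -1/152 (X(C, M) = 1/(-152) = -1/152)
(y + 23350) + X(-161, 59) = (8917 + 23350) - 1/152 = 32267 - 1/152 = 4904583/152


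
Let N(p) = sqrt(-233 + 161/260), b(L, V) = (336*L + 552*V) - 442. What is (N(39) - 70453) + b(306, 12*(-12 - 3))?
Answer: -67439 + I*sqrt(3927235)/130 ≈ -67439.0 + 15.244*I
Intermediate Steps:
b(L, V) = -442 + 336*L + 552*V
N(p) = I*sqrt(3927235)/130 (N(p) = sqrt(-233 + 161*(1/260)) = sqrt(-233 + 161/260) = sqrt(-60419/260) = I*sqrt(3927235)/130)
(N(39) - 70453) + b(306, 12*(-12 - 3)) = (I*sqrt(3927235)/130 - 70453) + (-442 + 336*306 + 552*(12*(-12 - 3))) = (-70453 + I*sqrt(3927235)/130) + (-442 + 102816 + 552*(12*(-15))) = (-70453 + I*sqrt(3927235)/130) + (-442 + 102816 + 552*(-180)) = (-70453 + I*sqrt(3927235)/130) + (-442 + 102816 - 99360) = (-70453 + I*sqrt(3927235)/130) + 3014 = -67439 + I*sqrt(3927235)/130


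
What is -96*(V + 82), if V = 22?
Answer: -9984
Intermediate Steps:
-96*(V + 82) = -96*(22 + 82) = -96*104 = -9984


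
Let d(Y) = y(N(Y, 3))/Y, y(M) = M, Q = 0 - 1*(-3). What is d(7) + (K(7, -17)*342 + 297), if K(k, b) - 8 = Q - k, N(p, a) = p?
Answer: 1666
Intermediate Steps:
Q = 3 (Q = 0 + 3 = 3)
K(k, b) = 11 - k (K(k, b) = 8 + (3 - k) = 11 - k)
d(Y) = 1 (d(Y) = Y/Y = 1)
d(7) + (K(7, -17)*342 + 297) = 1 + ((11 - 1*7)*342 + 297) = 1 + ((11 - 7)*342 + 297) = 1 + (4*342 + 297) = 1 + (1368 + 297) = 1 + 1665 = 1666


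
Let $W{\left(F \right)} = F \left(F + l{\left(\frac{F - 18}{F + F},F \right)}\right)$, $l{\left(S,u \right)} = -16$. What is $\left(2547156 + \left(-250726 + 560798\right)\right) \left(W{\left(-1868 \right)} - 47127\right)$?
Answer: $9920824203180$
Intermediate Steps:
$W{\left(F \right)} = F \left(-16 + F\right)$ ($W{\left(F \right)} = F \left(F - 16\right) = F \left(-16 + F\right)$)
$\left(2547156 + \left(-250726 + 560798\right)\right) \left(W{\left(-1868 \right)} - 47127\right) = \left(2547156 + \left(-250726 + 560798\right)\right) \left(- 1868 \left(-16 - 1868\right) - 47127\right) = \left(2547156 + 310072\right) \left(\left(-1868\right) \left(-1884\right) - 47127\right) = 2857228 \left(3519312 - 47127\right) = 2857228 \cdot 3472185 = 9920824203180$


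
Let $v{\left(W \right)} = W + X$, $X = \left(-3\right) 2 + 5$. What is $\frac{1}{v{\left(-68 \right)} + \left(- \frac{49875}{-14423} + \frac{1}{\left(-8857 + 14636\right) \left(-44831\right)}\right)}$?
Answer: $- \frac{3736687027627}{244909872264311} \approx -0.015257$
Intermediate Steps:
$X = -1$ ($X = -6 + 5 = -1$)
$v{\left(W \right)} = -1 + W$ ($v{\left(W \right)} = W - 1 = -1 + W$)
$\frac{1}{v{\left(-68 \right)} + \left(- \frac{49875}{-14423} + \frac{1}{\left(-8857 + 14636\right) \left(-44831\right)}\right)} = \frac{1}{\left(-1 - 68\right) + \left(- \frac{49875}{-14423} + \frac{1}{\left(-8857 + 14636\right) \left(-44831\right)}\right)} = \frac{1}{-69 + \left(\left(-49875\right) \left(- \frac{1}{14423}\right) + \frac{1}{5779} \left(- \frac{1}{44831}\right)\right)} = \frac{1}{-69 + \left(\frac{49875}{14423} + \frac{1}{5779} \left(- \frac{1}{44831}\right)\right)} = \frac{1}{-69 + \left(\frac{49875}{14423} - \frac{1}{259078349}\right)} = \frac{1}{-69 + \frac{12921532641952}{3736687027627}} = \frac{1}{- \frac{244909872264311}{3736687027627}} = - \frac{3736687027627}{244909872264311}$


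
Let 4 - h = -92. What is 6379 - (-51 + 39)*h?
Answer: 7531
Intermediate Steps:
h = 96 (h = 4 - 1*(-92) = 4 + 92 = 96)
6379 - (-51 + 39)*h = 6379 - (-51 + 39)*96 = 6379 - (-12)*96 = 6379 - 1*(-1152) = 6379 + 1152 = 7531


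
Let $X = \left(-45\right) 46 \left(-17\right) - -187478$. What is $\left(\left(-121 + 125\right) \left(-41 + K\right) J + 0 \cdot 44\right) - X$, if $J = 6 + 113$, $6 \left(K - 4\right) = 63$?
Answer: $-235282$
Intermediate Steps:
$K = \frac{29}{2}$ ($K = 4 + \frac{1}{6} \cdot 63 = 4 + \frac{21}{2} = \frac{29}{2} \approx 14.5$)
$J = 119$
$X = 222668$ ($X = \left(-2070\right) \left(-17\right) + 187478 = 35190 + 187478 = 222668$)
$\left(\left(-121 + 125\right) \left(-41 + K\right) J + 0 \cdot 44\right) - X = \left(\left(-121 + 125\right) \left(-41 + \frac{29}{2}\right) 119 + 0 \cdot 44\right) - 222668 = \left(4 \left(- \frac{53}{2}\right) 119 + 0\right) - 222668 = \left(\left(-106\right) 119 + 0\right) - 222668 = \left(-12614 + 0\right) - 222668 = -12614 - 222668 = -235282$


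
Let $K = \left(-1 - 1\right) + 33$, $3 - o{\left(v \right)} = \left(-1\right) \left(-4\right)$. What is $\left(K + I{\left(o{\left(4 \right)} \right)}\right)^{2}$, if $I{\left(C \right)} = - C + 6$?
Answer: $1444$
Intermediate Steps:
$o{\left(v \right)} = -1$ ($o{\left(v \right)} = 3 - \left(-1\right) \left(-4\right) = 3 - 4 = -1$)
$I{\left(C \right)} = 6 - C$
$K = 31$ ($K = -2 + 33 = 31$)
$\left(K + I{\left(o{\left(4 \right)} \right)}\right)^{2} = \left(31 + \left(6 - -1\right)\right)^{2} = \left(31 + \left(6 + 1\right)\right)^{2} = \left(31 + 7\right)^{2} = 38^{2} = 1444$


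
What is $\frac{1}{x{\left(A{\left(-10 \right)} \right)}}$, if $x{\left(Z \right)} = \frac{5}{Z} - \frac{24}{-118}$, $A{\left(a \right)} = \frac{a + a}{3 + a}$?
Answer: $\frac{236}{461} \approx 0.51193$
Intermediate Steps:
$A{\left(a \right)} = \frac{2 a}{3 + a}$
$x{\left(Z \right)} = \frac{12}{59} + \frac{5}{Z}$ ($x{\left(Z \right)} = \frac{5}{Z} - - \frac{12}{59} = \frac{5}{Z} + \frac{12}{59} = \frac{12}{59} + \frac{5}{Z}$)
$\frac{1}{x{\left(A{\left(-10 \right)} \right)}} = \frac{1}{\frac{12}{59} + \frac{5}{2 \left(-10\right) \frac{1}{3 - 10}}} = \frac{1}{\frac{12}{59} + \frac{5}{2 \left(-10\right) \frac{1}{-7}}} = \frac{1}{\frac{12}{59} + \frac{5}{2 \left(-10\right) \left(- \frac{1}{7}\right)}} = \frac{1}{\frac{12}{59} + \frac{5}{\frac{20}{7}}} = \frac{1}{\frac{12}{59} + 5 \cdot \frac{7}{20}} = \frac{1}{\frac{12}{59} + \frac{7}{4}} = \frac{1}{\frac{461}{236}} = \frac{236}{461}$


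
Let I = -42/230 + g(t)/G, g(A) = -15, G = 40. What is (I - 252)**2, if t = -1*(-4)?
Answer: 53987916609/846400 ≈ 63785.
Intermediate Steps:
t = 4
I = -513/920 (I = -42/230 - 15/40 = -42*1/230 - 15*1/40 = -21/115 - 3/8 = -513/920 ≈ -0.55761)
(I - 252)**2 = (-513/920 - 252)**2 = (-232353/920)**2 = 53987916609/846400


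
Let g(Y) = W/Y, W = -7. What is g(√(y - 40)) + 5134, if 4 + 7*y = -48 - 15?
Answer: 5134 + 7*I*√2429/347 ≈ 5134.0 + 0.99422*I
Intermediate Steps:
y = -67/7 (y = -4/7 + (-48 - 15)/7 = -4/7 + (⅐)*(-63) = -4/7 - 9 = -67/7 ≈ -9.5714)
g(Y) = -7/Y
g(√(y - 40)) + 5134 = -7/√(-67/7 - 40) + 5134 = -7*(-I*√2429/347) + 5134 = -(-7)*I*√2429/347 + 5134 = 7*I*√2429/347 + 5134 = 5134 + 7*I*√2429/347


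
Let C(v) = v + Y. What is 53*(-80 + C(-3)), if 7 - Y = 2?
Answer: -4134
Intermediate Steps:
Y = 5 (Y = 7 - 1*2 = 7 - 2 = 5)
C(v) = 5 + v (C(v) = v + 5 = 5 + v)
53*(-80 + C(-3)) = 53*(-80 + (5 - 3)) = 53*(-80 + 2) = 53*(-78) = -4134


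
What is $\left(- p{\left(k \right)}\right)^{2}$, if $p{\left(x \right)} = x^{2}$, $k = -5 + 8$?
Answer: $81$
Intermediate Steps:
$k = 3$
$\left(- p{\left(k \right)}\right)^{2} = \left(- 3^{2}\right)^{2} = \left(\left(-1\right) 9\right)^{2} = \left(-9\right)^{2} = 81$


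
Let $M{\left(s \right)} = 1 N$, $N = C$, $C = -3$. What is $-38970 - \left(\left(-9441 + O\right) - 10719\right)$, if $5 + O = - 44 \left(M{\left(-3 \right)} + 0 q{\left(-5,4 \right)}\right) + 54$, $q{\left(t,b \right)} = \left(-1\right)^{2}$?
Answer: $-18991$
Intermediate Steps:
$N = -3$
$M{\left(s \right)} = -3$ ($M{\left(s \right)} = 1 \left(-3\right) = -3$)
$q{\left(t,b \right)} = 1$
$O = 181$ ($O = -5 - \left(-54 + 44 \left(-3 + 0 \cdot 1\right)\right) = -5 - \left(-54 + 44 \left(-3 + 0\right)\right) = -5 + \left(\left(-44\right) \left(-3\right) + 54\right) = -5 + \left(132 + 54\right) = -5 + 186 = 181$)
$-38970 - \left(\left(-9441 + O\right) - 10719\right) = -38970 - \left(\left(-9441 + 181\right) - 10719\right) = -38970 - \left(-9260 - 10719\right) = -38970 - -19979 = -38970 + 19979 = -18991$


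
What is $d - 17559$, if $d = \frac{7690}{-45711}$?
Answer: $- \frac{802647139}{45711} \approx -17559.0$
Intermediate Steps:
$d = - \frac{7690}{45711}$ ($d = 7690 \left(- \frac{1}{45711}\right) = - \frac{7690}{45711} \approx -0.16823$)
$d - 17559 = - \frac{7690}{45711} - 17559 = - \frac{802647139}{45711}$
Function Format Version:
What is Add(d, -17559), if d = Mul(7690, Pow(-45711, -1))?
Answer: Rational(-802647139, 45711) ≈ -17559.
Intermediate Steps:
d = Rational(-7690, 45711) (d = Mul(7690, Rational(-1, 45711)) = Rational(-7690, 45711) ≈ -0.16823)
Add(d, -17559) = Add(Rational(-7690, 45711), -17559) = Rational(-802647139, 45711)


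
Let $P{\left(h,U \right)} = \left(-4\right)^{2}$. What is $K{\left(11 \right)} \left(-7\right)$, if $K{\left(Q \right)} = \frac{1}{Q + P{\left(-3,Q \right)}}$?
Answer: $- \frac{7}{27} \approx -0.25926$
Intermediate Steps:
$P{\left(h,U \right)} = 16$
$K{\left(Q \right)} = \frac{1}{16 + Q}$ ($K{\left(Q \right)} = \frac{1}{Q + 16} = \frac{1}{16 + Q}$)
$K{\left(11 \right)} \left(-7\right) = \frac{1}{16 + 11} \left(-7\right) = \frac{1}{27} \left(-7\right) = - \frac{7}{27}$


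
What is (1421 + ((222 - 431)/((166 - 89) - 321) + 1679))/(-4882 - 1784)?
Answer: -252203/542168 ≈ -0.46518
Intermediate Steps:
(1421 + ((222 - 431)/((166 - 89) - 321) + 1679))/(-4882 - 1784) = (1421 + (-209/(77 - 321) + 1679))/(-6666) = (1421 + (-209/(-244) + 1679))*(-1/6666) = (1421 + (-209*(-1/244) + 1679))*(-1/6666) = (1421 + (209/244 + 1679))*(-1/6666) = (1421 + 409885/244)*(-1/6666) = (756609/244)*(-1/6666) = -252203/542168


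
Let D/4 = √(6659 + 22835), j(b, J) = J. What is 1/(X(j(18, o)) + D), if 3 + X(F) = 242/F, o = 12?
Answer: -618/16977935 + 144*√29494/16977935 ≈ 0.0014202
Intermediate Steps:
D = 4*√29494 (D = 4*√(6659 + 22835) = 4*√29494 ≈ 686.95)
X(F) = -3 + 242/F
1/(X(j(18, o)) + D) = 1/((-3 + 242/12) + 4*√29494) = 1/((-3 + 242*(1/12)) + 4*√29494) = 1/((-3 + 121/6) + 4*√29494) = 1/(103/6 + 4*√29494)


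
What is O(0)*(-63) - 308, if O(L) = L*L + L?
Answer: -308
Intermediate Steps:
O(L) = L + L² (O(L) = L² + L = L + L²)
O(0)*(-63) - 308 = (0*(1 + 0))*(-63) - 308 = (0*1)*(-63) - 308 = 0*(-63) - 308 = 0 - 308 = -308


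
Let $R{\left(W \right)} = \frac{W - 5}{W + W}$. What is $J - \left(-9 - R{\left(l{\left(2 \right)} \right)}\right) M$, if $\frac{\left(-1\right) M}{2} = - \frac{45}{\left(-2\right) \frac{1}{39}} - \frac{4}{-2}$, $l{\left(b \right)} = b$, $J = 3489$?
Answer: $- \frac{44091}{4} \approx -11023.0$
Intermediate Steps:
$R{\left(W \right)} = \frac{-5 + W}{2 W}$
$M = -1759$ ($M = - 2 \left(- \frac{45}{\left(-2\right) \frac{1}{39}} - \frac{4}{-2}\right) = - 2 \left(- \frac{45}{\left(-2\right) \frac{1}{39}} - -2\right) = - 2 \left(- \frac{45}{- \frac{2}{39}} + 2\right) = - 2 \left(\left(-45\right) \left(- \frac{39}{2}\right) + 2\right) = - 2 \left(\frac{1755}{2} + 2\right) = \left(-2\right) \frac{1759}{2} = -1759$)
$J - \left(-9 - R{\left(l{\left(2 \right)} \right)}\right) M = 3489 - \left(-9 - \frac{-5 + 2}{2 \cdot 2}\right) \left(-1759\right) = 3489 - \left(-9 - \frac{1}{2} \cdot \frac{1}{2} \left(-3\right)\right) \left(-1759\right) = 3489 - \left(-9 - - \frac{3}{4}\right) \left(-1759\right) = 3489 - \left(-9 + \frac{3}{4}\right) \left(-1759\right) = 3489 - \left(- \frac{33}{4}\right) \left(-1759\right) = 3489 - \frac{58047}{4} = - \frac{44091}{4}$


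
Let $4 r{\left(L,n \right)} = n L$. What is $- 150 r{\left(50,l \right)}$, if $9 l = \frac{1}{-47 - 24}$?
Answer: $\frac{625}{213} \approx 2.9343$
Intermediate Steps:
$l = - \frac{1}{639}$ ($l = \frac{1}{9 \left(-47 - 24\right)} = \frac{1}{9 \left(-71\right)} = \frac{1}{9} \left(- \frac{1}{71}\right) = - \frac{1}{639} \approx -0.0015649$)
$r{\left(L,n \right)} = \frac{L n}{4}$ ($r{\left(L,n \right)} = \frac{n L}{4} = \frac{L n}{4}$)
$- 150 r{\left(50,l \right)} = - 150 \cdot \frac{1}{4} \cdot 50 \left(- \frac{1}{639}\right) = \left(-150\right) \left(- \frac{25}{1278}\right) = \frac{625}{213}$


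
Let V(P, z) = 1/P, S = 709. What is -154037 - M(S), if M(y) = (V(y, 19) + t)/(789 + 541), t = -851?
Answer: -10375119038/67355 ≈ -1.5404e+5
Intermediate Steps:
M(y) = -851/1330 + 1/(1330*y) (M(y) = (1/y - 851)/(789 + 541) = (-851 + 1/y)/1330 = (-851 + 1/y)*(1/1330) = -851/1330 + 1/(1330*y))
-154037 - M(S) = -154037 - (1 - 851*709)/(1330*709) = -154037 - (1 - 603359)/(1330*709) = -154037 - (-603358)/(1330*709) = -154037 - 1*(-43097/67355) = -154037 + 43097/67355 = -10375119038/67355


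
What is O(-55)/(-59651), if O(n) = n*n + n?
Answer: -2970/59651 ≈ -0.049790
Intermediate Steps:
O(n) = n + n² (O(n) = n² + n = n + n²)
O(-55)/(-59651) = -55*(1 - 55)/(-59651) = -55*(-54)*(-1/59651) = 2970*(-1/59651) = -2970/59651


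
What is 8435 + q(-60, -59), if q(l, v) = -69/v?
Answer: 497734/59 ≈ 8436.2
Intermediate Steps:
8435 + q(-60, -59) = 8435 - 69/(-59) = 8435 - 69*(-1/59) = 8435 + 69/59 = 497734/59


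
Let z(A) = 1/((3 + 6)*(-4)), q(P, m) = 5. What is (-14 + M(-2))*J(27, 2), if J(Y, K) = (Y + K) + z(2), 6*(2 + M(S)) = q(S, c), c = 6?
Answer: -94913/216 ≈ -439.41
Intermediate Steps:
M(S) = -7/6 (M(S) = -2 + (⅙)*5 = -2 + ⅚ = -7/6)
z(A) = -1/36 (z(A) = -¼/9 = (⅑)*(-¼) = -1/36)
J(Y, K) = -1/36 + K + Y (J(Y, K) = (Y + K) - 1/36 = (K + Y) - 1/36 = -1/36 + K + Y)
(-14 + M(-2))*J(27, 2) = (-14 - 7/6)*(-1/36 + 2 + 27) = -91/6*1043/36 = -94913/216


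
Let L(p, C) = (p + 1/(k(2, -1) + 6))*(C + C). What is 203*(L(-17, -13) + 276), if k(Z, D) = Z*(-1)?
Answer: 288869/2 ≈ 1.4443e+5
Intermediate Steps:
k(Z, D) = -Z
L(p, C) = 2*C*(¼ + p) (L(p, C) = (p + 1/(-1*2 + 6))*(C + C) = (p + 1/(-2 + 6))*(2*C) = (p + 1/4)*(2*C) = (p + ¼)*(2*C) = (¼ + p)*(2*C) = 2*C*(¼ + p))
203*(L(-17, -13) + 276) = 203*((½)*(-13)*(1 + 4*(-17)) + 276) = 203*((½)*(-13)*(1 - 68) + 276) = 203*((½)*(-13)*(-67) + 276) = 203*(871/2 + 276) = 203*(1423/2) = 288869/2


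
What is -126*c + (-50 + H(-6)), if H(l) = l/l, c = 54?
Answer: -6853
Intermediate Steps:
H(l) = 1
-126*c + (-50 + H(-6)) = -126*54 + (-50 + 1) = -6804 - 49 = -6853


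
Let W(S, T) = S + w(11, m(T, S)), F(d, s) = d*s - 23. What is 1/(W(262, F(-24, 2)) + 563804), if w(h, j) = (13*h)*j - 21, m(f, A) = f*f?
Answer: 1/1284908 ≈ 7.7827e-7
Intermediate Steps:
m(f, A) = f**2
w(h, j) = -21 + 13*h*j (w(h, j) = 13*h*j - 21 = -21 + 13*h*j)
F(d, s) = -23 + d*s
W(S, T) = -21 + S + 143*T**2 (W(S, T) = S + (-21 + 13*11*T**2) = S + (-21 + 143*T**2) = -21 + S + 143*T**2)
1/(W(262, F(-24, 2)) + 563804) = 1/((-21 + 262 + 143*(-23 - 24*2)**2) + 563804) = 1/((-21 + 262 + 143*(-23 - 48)**2) + 563804) = 1/((-21 + 262 + 143*(-71)**2) + 563804) = 1/((-21 + 262 + 143*5041) + 563804) = 1/((-21 + 262 + 720863) + 563804) = 1/(721104 + 563804) = 1/1284908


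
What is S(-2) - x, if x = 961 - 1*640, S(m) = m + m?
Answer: -325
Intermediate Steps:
S(m) = 2*m
x = 321 (x = 961 - 640 = 321)
S(-2) - x = 2*(-2) - 1*321 = -4 - 321 = -325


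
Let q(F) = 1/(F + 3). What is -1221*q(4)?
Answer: -1221/7 ≈ -174.43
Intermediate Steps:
q(F) = 1/(3 + F)
-1221*q(4) = -1221/(3 + 4) = -1221/7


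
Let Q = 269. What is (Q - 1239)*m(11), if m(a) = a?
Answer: -10670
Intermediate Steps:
(Q - 1239)*m(11) = (269 - 1239)*11 = -970*11 = -10670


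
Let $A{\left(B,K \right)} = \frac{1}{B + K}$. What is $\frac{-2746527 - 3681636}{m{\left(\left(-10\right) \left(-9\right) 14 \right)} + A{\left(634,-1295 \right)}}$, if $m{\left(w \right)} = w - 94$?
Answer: $- \frac{4249015743}{770725} \approx -5513.0$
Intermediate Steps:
$m{\left(w \right)} = -94 + w$ ($m{\left(w \right)} = w - 94 = -94 + w$)
$\frac{-2746527 - 3681636}{m{\left(\left(-10\right) \left(-9\right) 14 \right)} + A{\left(634,-1295 \right)}} = \frac{-2746527 - 3681636}{\left(-94 + \left(-10\right) \left(-9\right) 14\right) + \frac{1}{634 - 1295}} = - \frac{6428163}{\left(-94 + 90 \cdot 14\right) + \frac{1}{-661}} = - \frac{6428163}{\left(-94 + 1260\right) - \frac{1}{661}} = - \frac{6428163}{1166 - \frac{1}{661}} = - \frac{6428163}{\frac{770725}{661}} = \left(-6428163\right) \frac{661}{770725} = - \frac{4249015743}{770725}$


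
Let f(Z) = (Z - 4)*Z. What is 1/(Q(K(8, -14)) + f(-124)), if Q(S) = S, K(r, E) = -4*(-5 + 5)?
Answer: 1/15872 ≈ 6.3004e-5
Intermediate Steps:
K(r, E) = 0 (K(r, E) = -4*0 = 0)
f(Z) = Z*(-4 + Z) (f(Z) = (-4 + Z)*Z = Z*(-4 + Z))
1/(Q(K(8, -14)) + f(-124)) = 1/(0 - 124*(-4 - 124)) = 1/(0 - 124*(-128)) = 1/(0 + 15872) = 1/15872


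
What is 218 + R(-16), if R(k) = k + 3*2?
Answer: 208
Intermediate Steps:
R(k) = 6 + k (R(k) = k + 6 = 6 + k)
218 + R(-16) = 218 + (6 - 16) = 218 - 10 = 208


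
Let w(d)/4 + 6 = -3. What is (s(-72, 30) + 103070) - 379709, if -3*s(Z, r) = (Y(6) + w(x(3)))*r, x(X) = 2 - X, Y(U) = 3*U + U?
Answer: -276519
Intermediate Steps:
Y(U) = 4*U
w(d) = -36 (w(d) = -24 + 4*(-3) = -24 - 12 = -36)
s(Z, r) = 4*r (s(Z, r) = -(4*6 - 36)*r/3 = -(24 - 36)*r/3 = -(-4)*r = 4*r)
(s(-72, 30) + 103070) - 379709 = (4*30 + 103070) - 379709 = (120 + 103070) - 379709 = 103190 - 379709 = -276519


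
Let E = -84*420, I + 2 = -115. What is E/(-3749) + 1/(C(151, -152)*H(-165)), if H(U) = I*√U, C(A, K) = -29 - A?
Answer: 35280/3749 - I*√165/3474900 ≈ 9.4105 - 3.6966e-6*I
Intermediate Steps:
I = -117 (I = -2 - 115 = -117)
E = -35280
H(U) = -117*√U
E/(-3749) + 1/(C(151, -152)*H(-165)) = -35280/(-3749) + 1/((-29 - 1*151)*((-117*I*√165))) = -35280*(-1/3749) + 1/((-29 - 151)*((-117*I*√165))) = 35280/3749 + 1/((-180)*((-117*I*√165))) = 35280/3749 - I*√165/3474900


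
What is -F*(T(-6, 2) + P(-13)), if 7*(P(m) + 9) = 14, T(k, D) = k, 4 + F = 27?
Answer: 299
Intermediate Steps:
F = 23 (F = -4 + 27 = 23)
P(m) = -7 (P(m) = -9 + (⅐)*14 = -9 + 2 = -7)
-F*(T(-6, 2) + P(-13)) = -23*(-6 - 7) = -23*(-13) = -1*(-299) = 299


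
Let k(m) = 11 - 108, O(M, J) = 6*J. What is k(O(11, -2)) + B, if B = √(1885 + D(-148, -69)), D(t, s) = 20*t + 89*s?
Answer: -97 + 4*I*√451 ≈ -97.0 + 84.947*I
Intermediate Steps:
k(m) = -97
B = 4*I*√451 (B = √(1885 + (20*(-148) + 89*(-69))) = √(1885 + (-2960 - 6141)) = √(1885 - 9101) = √(-7216) = 4*I*√451 ≈ 84.947*I)
k(O(11, -2)) + B = -97 + 4*I*√451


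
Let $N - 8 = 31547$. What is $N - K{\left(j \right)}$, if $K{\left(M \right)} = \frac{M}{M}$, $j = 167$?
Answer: $31554$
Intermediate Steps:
$N = 31555$ ($N = 8 + 31547 = 31555$)
$K{\left(M \right)} = 1$
$N - K{\left(j \right)} = 31555 - 1 = 31554$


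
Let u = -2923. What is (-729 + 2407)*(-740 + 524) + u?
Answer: -365371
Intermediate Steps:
(-729 + 2407)*(-740 + 524) + u = (-729 + 2407)*(-740 + 524) - 2923 = 1678*(-216) - 2923 = -362448 - 2923 = -365371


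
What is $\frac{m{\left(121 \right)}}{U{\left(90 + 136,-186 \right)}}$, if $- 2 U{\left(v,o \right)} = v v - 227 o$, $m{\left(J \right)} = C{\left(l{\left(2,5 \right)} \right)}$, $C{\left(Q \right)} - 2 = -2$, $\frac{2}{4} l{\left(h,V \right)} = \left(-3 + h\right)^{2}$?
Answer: $0$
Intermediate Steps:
$l{\left(h,V \right)} = 2 \left(-3 + h\right)^{2}$
$C{\left(Q \right)} = 0$ ($C{\left(Q \right)} = 2 - 2 = 0$)
$m{\left(J \right)} = 0$
$U{\left(v,o \right)} = - \frac{v^{2}}{2} + \frac{227 o}{2}$ ($U{\left(v,o \right)} = - \frac{v v - 227 o}{2} = - \frac{v^{2} - 227 o}{2} = - \frac{v^{2}}{2} + \frac{227 o}{2}$)
$\frac{m{\left(121 \right)}}{U{\left(90 + 136,-186 \right)}} = \frac{0}{- \frac{\left(90 + 136\right)^{2}}{2} + \frac{227}{2} \left(-186\right)} = \frac{0}{- \frac{226^{2}}{2} - 21111} = \frac{0}{\left(- \frac{1}{2}\right) 51076 - 21111} = \frac{0}{-25538 - 21111} = \frac{0}{-46649} = 0 \left(- \frac{1}{46649}\right) = 0$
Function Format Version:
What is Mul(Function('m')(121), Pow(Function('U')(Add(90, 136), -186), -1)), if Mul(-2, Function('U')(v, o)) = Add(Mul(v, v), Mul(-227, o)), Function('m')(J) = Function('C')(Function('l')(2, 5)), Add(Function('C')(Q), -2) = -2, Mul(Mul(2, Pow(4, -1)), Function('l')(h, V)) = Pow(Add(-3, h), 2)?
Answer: 0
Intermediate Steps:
Function('l')(h, V) = Mul(2, Pow(Add(-3, h), 2))
Function('C')(Q) = 0 (Function('C')(Q) = Add(2, -2) = 0)
Function('m')(J) = 0
Function('U')(v, o) = Add(Mul(Rational(-1, 2), Pow(v, 2)), Mul(Rational(227, 2), o)) (Function('U')(v, o) = Mul(Rational(-1, 2), Add(Mul(v, v), Mul(-227, o))) = Mul(Rational(-1, 2), Add(Pow(v, 2), Mul(-227, o))) = Add(Mul(Rational(-1, 2), Pow(v, 2)), Mul(Rational(227, 2), o)))
Mul(Function('m')(121), Pow(Function('U')(Add(90, 136), -186), -1)) = Mul(0, Pow(Add(Mul(Rational(-1, 2), Pow(Add(90, 136), 2)), Mul(Rational(227, 2), -186)), -1)) = Mul(0, Pow(Add(Mul(Rational(-1, 2), Pow(226, 2)), -21111), -1)) = Mul(0, Pow(Add(Mul(Rational(-1, 2), 51076), -21111), -1)) = Mul(0, Pow(Add(-25538, -21111), -1)) = Mul(0, Pow(-46649, -1)) = Mul(0, Rational(-1, 46649)) = 0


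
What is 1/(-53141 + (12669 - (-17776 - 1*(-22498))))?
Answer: -1/45194 ≈ -2.2127e-5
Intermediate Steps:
1/(-53141 + (12669 - (-17776 - 1*(-22498)))) = 1/(-53141 + (12669 - (-17776 + 22498))) = 1/(-53141 + (12669 - 1*4722)) = 1/(-53141 + (12669 - 4722)) = 1/(-53141 + 7947) = 1/(-45194) = -1/45194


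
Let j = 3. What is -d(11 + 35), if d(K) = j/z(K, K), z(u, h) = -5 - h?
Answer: 1/17 ≈ 0.058824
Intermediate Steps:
d(K) = 3/(-5 - K)
-d(11 + 35) = -(-3)/(5 + (11 + 35)) = -(-3)/(5 + 46) = -(-3)/51 = -1*(-1/17) = 1/17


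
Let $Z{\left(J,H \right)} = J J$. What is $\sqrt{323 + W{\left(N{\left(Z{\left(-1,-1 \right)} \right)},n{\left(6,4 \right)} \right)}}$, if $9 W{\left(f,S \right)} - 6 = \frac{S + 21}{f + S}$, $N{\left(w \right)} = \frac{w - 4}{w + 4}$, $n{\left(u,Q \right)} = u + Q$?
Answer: $\frac{\sqrt{6442102}}{141} \approx 18.001$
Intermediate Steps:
$n{\left(u,Q \right)} = Q + u$
$Z{\left(J,H \right)} = J^{2}$
$N{\left(w \right)} = \frac{-4 + w}{4 + w}$
$W{\left(f,S \right)} = \frac{2}{3} + \frac{21 + S}{9 \left(S + f\right)}$ ($W{\left(f,S \right)} = \frac{2}{3} + \frac{\left(S + 21\right) \frac{1}{f + S}}{9} = \frac{2}{3} + \frac{\left(21 + S\right) \frac{1}{S + f}}{9} = \frac{2}{3} + \frac{\frac{1}{S + f} \left(21 + S\right)}{9} = \frac{2}{3} + \frac{21 + S}{9 \left(S + f\right)}$)
$\sqrt{323 + W{\left(N{\left(Z{\left(-1,-1 \right)} \right)},n{\left(6,4 \right)} \right)}} = \sqrt{323 + \frac{21 + 6 \frac{-4 + \left(-1\right)^{2}}{4 + \left(-1\right)^{2}} + 7 \left(4 + 6\right)}{9 \left(\left(4 + 6\right) + \frac{-4 + \left(-1\right)^{2}}{4 + \left(-1\right)^{2}}\right)}} = \sqrt{323 + \frac{21 + 6 \frac{-4 + 1}{4 + 1} + 7 \cdot 10}{9 \left(10 + \frac{-4 + 1}{4 + 1}\right)}} = \sqrt{323 + \frac{21 + 6 \cdot \frac{1}{5} \left(-3\right) + 70}{9 \left(10 + \frac{1}{5} \left(-3\right)\right)}} = \sqrt{323 + \frac{21 + 6 \left(- \frac{3}{5}\right) + 70}{9 \left(10 - \frac{3}{5}\right)}} = \sqrt{323 + \frac{21 - \frac{18}{5} + 70}{9 \cdot \frac{47}{5}}} = \sqrt{323 + \frac{1}{9} \cdot \frac{5}{47} \cdot \frac{437}{5}} = \sqrt{323 + \frac{437}{423}} = \sqrt{\frac{137066}{423}} = \frac{\sqrt{6442102}}{141}$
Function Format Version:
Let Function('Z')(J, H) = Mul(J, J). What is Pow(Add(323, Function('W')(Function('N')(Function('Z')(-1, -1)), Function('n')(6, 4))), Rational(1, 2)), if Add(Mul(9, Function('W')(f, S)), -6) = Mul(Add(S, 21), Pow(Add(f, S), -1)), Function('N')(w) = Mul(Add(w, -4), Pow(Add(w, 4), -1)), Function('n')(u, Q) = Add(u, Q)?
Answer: Mul(Rational(1, 141), Pow(6442102, Rational(1, 2))) ≈ 18.001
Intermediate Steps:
Function('n')(u, Q) = Add(Q, u)
Function('Z')(J, H) = Pow(J, 2)
Function('N')(w) = Mul(Pow(Add(4, w), -1), Add(-4, w)) (Function('N')(w) = Mul(Add(-4, w), Pow(Add(4, w), -1)) = Mul(Pow(Add(4, w), -1), Add(-4, w)))
Function('W')(f, S) = Add(Rational(2, 3), Mul(Rational(1, 9), Pow(Add(S, f), -1), Add(21, S))) (Function('W')(f, S) = Add(Rational(2, 3), Mul(Rational(1, 9), Mul(Add(S, 21), Pow(Add(f, S), -1)))) = Add(Rational(2, 3), Mul(Rational(1, 9), Mul(Add(21, S), Pow(Add(S, f), -1)))) = Add(Rational(2, 3), Mul(Rational(1, 9), Mul(Pow(Add(S, f), -1), Add(21, S)))) = Add(Rational(2, 3), Mul(Rational(1, 9), Pow(Add(S, f), -1), Add(21, S))))
Pow(Add(323, Function('W')(Function('N')(Function('Z')(-1, -1)), Function('n')(6, 4))), Rational(1, 2)) = Pow(Add(323, Mul(Rational(1, 9), Pow(Add(Add(4, 6), Mul(Pow(Add(4, Pow(-1, 2)), -1), Add(-4, Pow(-1, 2)))), -1), Add(21, Mul(6, Mul(Pow(Add(4, Pow(-1, 2)), -1), Add(-4, Pow(-1, 2)))), Mul(7, Add(4, 6))))), Rational(1, 2)) = Pow(Add(323, Mul(Rational(1, 9), Pow(Add(10, Mul(Pow(Add(4, 1), -1), Add(-4, 1))), -1), Add(21, Mul(6, Mul(Pow(Add(4, 1), -1), Add(-4, 1))), Mul(7, 10)))), Rational(1, 2)) = Pow(Add(323, Mul(Rational(1, 9), Pow(Add(10, Mul(Pow(5, -1), -3)), -1), Add(21, Mul(6, Mul(Pow(5, -1), -3)), 70))), Rational(1, 2)) = Pow(Add(323, Mul(Rational(1, 9), Pow(Add(10, Mul(Rational(1, 5), -3)), -1), Add(21, Mul(6, Mul(Rational(1, 5), -3)), 70))), Rational(1, 2)) = Pow(Add(323, Mul(Rational(1, 9), Pow(Add(10, Rational(-3, 5)), -1), Add(21, Mul(6, Rational(-3, 5)), 70))), Rational(1, 2)) = Pow(Add(323, Mul(Rational(1, 9), Pow(Rational(47, 5), -1), Add(21, Rational(-18, 5), 70))), Rational(1, 2)) = Pow(Add(323, Mul(Rational(1, 9), Rational(5, 47), Rational(437, 5))), Rational(1, 2)) = Pow(Add(323, Rational(437, 423)), Rational(1, 2)) = Pow(Rational(137066, 423), Rational(1, 2)) = Mul(Rational(1, 141), Pow(6442102, Rational(1, 2)))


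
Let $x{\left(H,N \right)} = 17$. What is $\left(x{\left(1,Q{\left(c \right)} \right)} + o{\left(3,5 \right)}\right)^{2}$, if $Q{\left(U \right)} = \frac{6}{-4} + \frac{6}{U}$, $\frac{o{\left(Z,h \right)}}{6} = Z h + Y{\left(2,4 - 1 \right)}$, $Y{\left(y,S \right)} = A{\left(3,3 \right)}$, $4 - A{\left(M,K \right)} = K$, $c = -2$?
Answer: $12769$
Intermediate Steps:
$A{\left(M,K \right)} = 4 - K$
$Y{\left(y,S \right)} = 1$ ($Y{\left(y,S \right)} = 4 - 3 = 1$)
$o{\left(Z,h \right)} = 6 + 6 Z h$ ($o{\left(Z,h \right)} = 6 \left(Z h + 1\right) = 6 \left(1 + Z h\right) = 6 + 6 Z h$)
$Q{\left(U \right)} = - \frac{3}{2} + \frac{6}{U}$ ($Q{\left(U \right)} = 6 \left(- \frac{1}{4}\right) + \frac{6}{U} = - \frac{3}{2} + \frac{6}{U}$)
$\left(x{\left(1,Q{\left(c \right)} \right)} + o{\left(3,5 \right)}\right)^{2} = \left(17 + \left(6 + 6 \cdot 3 \cdot 5\right)\right)^{2} = \left(17 + \left(6 + 90\right)\right)^{2} = \left(17 + 96\right)^{2} = 113^{2} = 12769$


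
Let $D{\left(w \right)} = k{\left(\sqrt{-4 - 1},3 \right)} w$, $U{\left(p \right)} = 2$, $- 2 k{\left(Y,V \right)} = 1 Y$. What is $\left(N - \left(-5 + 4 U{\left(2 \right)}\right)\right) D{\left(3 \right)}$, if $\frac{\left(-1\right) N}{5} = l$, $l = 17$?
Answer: $132 i \sqrt{5} \approx 295.16 i$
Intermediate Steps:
$k{\left(Y,V \right)} = - \frac{Y}{2}$ ($k{\left(Y,V \right)} = - \frac{1 Y}{2} = - \frac{Y}{2}$)
$N = -85$ ($N = \left(-5\right) 17 = -85$)
$D{\left(w \right)} = - \frac{i w \sqrt{5}}{2}$ ($D{\left(w \right)} = - \frac{\sqrt{-4 - 1}}{2} w = - \frac{\sqrt{-5}}{2} w = - \frac{i \sqrt{5}}{2} w = - \frac{i w \sqrt{5}}{2}$)
$\left(N - \left(-5 + 4 U{\left(2 \right)}\right)\right) D{\left(3 \right)} = \left(-85 + \left(5 - 8\right)\right) \left(\left(- \frac{1}{2}\right) i 3 \sqrt{5}\right) = \left(-85 + \left(5 - 8\right)\right) \left(- \frac{3 i \sqrt{5}}{2}\right) = \left(-85 - 3\right) \left(- \frac{3 i \sqrt{5}}{2}\right) = - 88 \left(- \frac{3 i \sqrt{5}}{2}\right) = 132 i \sqrt{5}$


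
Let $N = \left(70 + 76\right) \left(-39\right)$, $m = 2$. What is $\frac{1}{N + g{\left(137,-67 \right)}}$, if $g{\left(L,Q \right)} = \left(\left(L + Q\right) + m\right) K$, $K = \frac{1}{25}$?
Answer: $- \frac{25}{142278} \approx -0.00017571$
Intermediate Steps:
$K = \frac{1}{25} \approx 0.04$
$N = -5694$ ($N = 146 \left(-39\right) = -5694$)
$g{\left(L,Q \right)} = \frac{2}{25} + \frac{L}{25} + \frac{Q}{25}$ ($g{\left(L,Q \right)} = \left(\left(L + Q\right) + 2\right) \frac{1}{25} = \left(2 + L + Q\right) \frac{1}{25} = \frac{2}{25} + \frac{L}{25} + \frac{Q}{25}$)
$\frac{1}{N + g{\left(137,-67 \right)}} = \frac{1}{-5694 + \left(\frac{2}{25} + \frac{1}{25} \cdot 137 + \frac{1}{25} \left(-67\right)\right)} = \frac{1}{-5694 + \left(\frac{2}{25} + \frac{137}{25} - \frac{67}{25}\right)} = \frac{1}{-5694 + \frac{72}{25}} = \frac{1}{- \frac{142278}{25}} = - \frac{25}{142278}$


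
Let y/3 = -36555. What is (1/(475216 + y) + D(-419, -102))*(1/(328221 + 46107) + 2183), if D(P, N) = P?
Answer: -31290179548072675/34208993682 ≈ -9.1468e+5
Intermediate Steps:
y = -109665 (y = 3*(-36555) = -109665)
(1/(475216 + y) + D(-419, -102))*(1/(328221 + 46107) + 2183) = (1/(475216 - 109665) - 419)*(1/(328221 + 46107) + 2183) = (1/365551 - 419)*(1/374328 + 2183) = -153165868/365551*817158025/374328 = -31290179548072675/34208993682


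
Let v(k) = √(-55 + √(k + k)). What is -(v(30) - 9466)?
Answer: 9466 - √(-55 + 2*√15) ≈ 9466.0 - 6.8742*I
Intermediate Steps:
v(k) = √(-55 + √2*√k) (v(k) = √(-55 + √(2*k)) = √(-55 + √2*√k))
-(v(30) - 9466) = -(√(-55 + √2*√30) - 9466) = -(√(-55 + 2*√15) - 9466) = -(-9466 + √(-55 + 2*√15)) = 9466 - √(-55 + 2*√15)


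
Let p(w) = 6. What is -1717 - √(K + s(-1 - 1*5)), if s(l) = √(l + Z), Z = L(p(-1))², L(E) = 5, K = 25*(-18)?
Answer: -1717 - I*√(450 - √19) ≈ -1717.0 - 21.11*I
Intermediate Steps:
K = -450
Z = 25 (Z = 5² = 25)
s(l) = √(25 + l) (s(l) = √(l + 25) = √(25 + l))
-1717 - √(K + s(-1 - 1*5)) = -1717 - √(-450 + √(25 + (-1 - 1*5))) = -1717 - √(-450 + √(25 + (-1 - 5))) = -1717 - √(-450 + √(25 - 6)) = -1717 - √(-450 + √19)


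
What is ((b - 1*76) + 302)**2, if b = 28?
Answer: 64516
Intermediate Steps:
((b - 1*76) + 302)**2 = ((28 - 1*76) + 302)**2 = ((28 - 76) + 302)**2 = (-48 + 302)**2 = 254**2 = 64516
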